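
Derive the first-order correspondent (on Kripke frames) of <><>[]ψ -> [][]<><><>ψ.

forall x forall y forall z ((x R^2 y & x R^2 z) -> exists w (yRw & z R^3 w))

This is a Sahlqvist (Geach-type) schema ◇^2□^1ψ → □^2◇^3ψ.
First-order correspondent: forall x forall y forall z ((x R^2 y & x R^2 z) -> exists w (yRw & z R^3 w)).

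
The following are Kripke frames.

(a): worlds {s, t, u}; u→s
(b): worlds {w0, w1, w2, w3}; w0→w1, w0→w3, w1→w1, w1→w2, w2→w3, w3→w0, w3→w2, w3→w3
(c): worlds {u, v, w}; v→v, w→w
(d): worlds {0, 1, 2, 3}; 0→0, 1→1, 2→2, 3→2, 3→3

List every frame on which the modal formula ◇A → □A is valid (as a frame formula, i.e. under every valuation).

(a), (c)

The schema corresponds to partial functionality: ∀x ∀y ∀z (Rxy ∧ Rxz → y = z).
(a): satisfies the condition.
(b): fails — w0 sees both w1 and w3.
(c): satisfies the condition.
(d): fails — 3 sees both 2 and 3.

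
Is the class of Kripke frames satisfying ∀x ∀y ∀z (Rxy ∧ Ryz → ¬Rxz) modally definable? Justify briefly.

Not definable by any modal formula

If a class were modally definable it would be closed under surjective bounded morphisms (Goldblatt–Thomason).
The 3-cycle (worlds 0,1,2 with 0→1→2→0) is intransitive. Mapping every world to a single reflexive point • is a surjective bounded morphism; the reflexive point is not intransitive (R••∧R•• but R••).
So no modal formula (or set of formulas) defines exactly the intransitive frames.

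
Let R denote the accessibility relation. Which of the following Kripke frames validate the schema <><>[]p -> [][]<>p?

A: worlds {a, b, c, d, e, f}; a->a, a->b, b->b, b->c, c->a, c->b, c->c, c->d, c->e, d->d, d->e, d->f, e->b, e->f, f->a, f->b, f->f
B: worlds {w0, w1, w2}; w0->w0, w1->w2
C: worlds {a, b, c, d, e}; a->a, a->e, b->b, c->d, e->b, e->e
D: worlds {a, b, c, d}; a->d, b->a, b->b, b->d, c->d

This is the axiom for a generalized confluence (Geach) condition; its first-order frame correspondent is forall x forall y forall z ((x R^2 y & x R^2 z) -> exists w (yRw & zRw)).
A: fails — bR²a, bR²d but no w with aRw and dRw.
B: holds.
C: fails — aR²a, aR²b but no w with aRw and bRw.
D: fails — bR²a, bR²d but no w with aRw and dRw.

B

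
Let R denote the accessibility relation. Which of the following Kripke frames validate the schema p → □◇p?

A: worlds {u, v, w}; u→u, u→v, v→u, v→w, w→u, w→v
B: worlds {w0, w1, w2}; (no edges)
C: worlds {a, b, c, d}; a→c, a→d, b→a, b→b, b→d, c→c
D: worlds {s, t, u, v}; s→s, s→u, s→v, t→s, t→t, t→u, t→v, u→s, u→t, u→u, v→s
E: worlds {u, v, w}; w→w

B, E

This is the axiom for symmetry; its first-order frame correspondent is ∀x ∀y (Rxy → Ryx).
A: fails — Rwu but not Ruw.
B: condition met.
C: fails — Rba but not Rab.
D: fails — Rtv but not Rvt.
E: condition met.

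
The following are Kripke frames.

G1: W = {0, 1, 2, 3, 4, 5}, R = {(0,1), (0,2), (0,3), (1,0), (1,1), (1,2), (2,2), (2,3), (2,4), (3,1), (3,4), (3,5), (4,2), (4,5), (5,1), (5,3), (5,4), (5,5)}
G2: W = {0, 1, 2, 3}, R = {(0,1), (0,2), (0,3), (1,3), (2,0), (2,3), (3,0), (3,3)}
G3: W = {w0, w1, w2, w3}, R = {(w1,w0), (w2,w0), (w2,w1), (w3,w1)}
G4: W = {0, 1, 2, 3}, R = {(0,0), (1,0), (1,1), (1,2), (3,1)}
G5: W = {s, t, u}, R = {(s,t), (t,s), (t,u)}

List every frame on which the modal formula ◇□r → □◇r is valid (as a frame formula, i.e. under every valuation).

G1, G2

This is the axiom for convergence; its first-order frame correspondent is ∀x ∀y ∀z (Rxy ∧ Rxz → ∃w (Ryw ∧ Rzw)).
G1: condition met.
G2: condition met.
G3: fails — Rw1w0 and Rw1w0 but w0 and w0 have no common successor.
G4: fails — R10 and R12 but 0 and 2 have no common successor.
G5: fails — Rtu and Rtu but u and u have no common successor.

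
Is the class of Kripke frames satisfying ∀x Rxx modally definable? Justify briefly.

Yes: it is reflexivity, defined by the T schema □p → p.

Yes — defined by □p → p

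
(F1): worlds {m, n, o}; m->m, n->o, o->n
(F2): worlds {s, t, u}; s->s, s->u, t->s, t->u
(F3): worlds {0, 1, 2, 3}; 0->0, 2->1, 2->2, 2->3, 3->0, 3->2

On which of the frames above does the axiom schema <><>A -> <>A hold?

(F2)

This is the axiom for a generalized confluence (Geach) condition; its first-order frame correspondent is forall x forall y (x R^2 y -> exists w (y = w & xRw)).
(F1): fails — nR²n but no w with n=w and nRw.
(F2): holds.
(F3): fails — 2R²0 but no w with 0=w and 2Rw.
Valid on: (F2).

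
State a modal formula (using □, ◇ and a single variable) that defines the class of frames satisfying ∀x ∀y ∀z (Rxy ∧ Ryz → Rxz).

The condition is transitivity. The 4 schema □r → □□r defines it.

□r → □□r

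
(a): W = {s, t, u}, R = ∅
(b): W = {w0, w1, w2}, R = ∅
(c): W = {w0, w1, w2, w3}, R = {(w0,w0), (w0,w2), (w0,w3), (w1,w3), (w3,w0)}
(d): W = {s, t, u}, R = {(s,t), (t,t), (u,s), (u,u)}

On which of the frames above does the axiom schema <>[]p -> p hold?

Frame correspondent (Sahlqvist): forall x forall y (xRy -> exists w (yRw & x = w)) — i.e. a generalized confluence (Geach) condition.
(a): holds.
(b): holds.
(c): fails — w0Rw2 but no w with w2Rw and w0=w.
(d): fails — sRt but no w with tRw and s=w.

(a), (b)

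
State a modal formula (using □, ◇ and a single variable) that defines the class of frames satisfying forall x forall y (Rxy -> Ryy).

A defining formula is □(□r → r) (the T□ axiom).
Suppose □(□r→r) is valid. Take Rxy and set V(r)={w : Ryw}. Then at y, □r holds; since □(□r→r) at x, □r→r at y, so r at y, i.e. Ryy.

□(□r → r)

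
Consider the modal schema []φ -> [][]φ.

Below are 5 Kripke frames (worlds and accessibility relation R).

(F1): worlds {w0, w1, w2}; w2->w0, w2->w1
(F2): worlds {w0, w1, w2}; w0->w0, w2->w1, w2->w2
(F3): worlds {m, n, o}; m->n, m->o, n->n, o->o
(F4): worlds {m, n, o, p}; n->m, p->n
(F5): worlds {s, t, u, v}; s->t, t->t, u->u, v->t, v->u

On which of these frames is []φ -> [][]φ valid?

This is the axiom for transitivity; its first-order frame correspondent is forall x forall y forall z (Rxy & Ryz -> Rxz).
(F1): ✓.
(F2): ✓.
(F3): ✓.
(F4): fails — Rpn and Rnm but not Rpm.
(F5): ✓.

(F1), (F2), (F3), (F5)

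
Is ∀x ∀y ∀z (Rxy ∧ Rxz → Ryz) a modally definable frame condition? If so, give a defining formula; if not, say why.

Definable; ◇q → □◇q defines it

The condition is the Euclidean property. A defining modal formula is ◇q → □◇q.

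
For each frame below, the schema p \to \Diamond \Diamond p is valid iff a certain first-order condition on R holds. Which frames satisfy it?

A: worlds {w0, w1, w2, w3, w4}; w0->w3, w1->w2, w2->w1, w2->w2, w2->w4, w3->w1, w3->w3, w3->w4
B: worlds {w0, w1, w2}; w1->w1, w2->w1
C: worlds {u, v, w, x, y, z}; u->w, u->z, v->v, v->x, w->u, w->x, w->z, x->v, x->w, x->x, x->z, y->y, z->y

none

The schema corresponds to a generalized confluence (Geach) condition: \forall x \exists w (x = w \wedge x R^2 w).
A: fails — at w0 but no w with w0=w and w0R²w.
B: fails — at w0 but no w with w0=w and w0R²w.
C: fails — at z but no t with z=t and zR²t.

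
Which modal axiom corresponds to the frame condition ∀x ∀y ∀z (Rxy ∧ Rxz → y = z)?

The condition is partial functionality. The CD schema ◇ψ → □ψ defines it.
Suppose ◇ψ→□ψ is valid. Take Rxy, Rxz and set V(ψ)={y}. Then ◇ψ at x, so □ψ at x, so ψ at z, i.e. z=y.

◇ψ → □ψ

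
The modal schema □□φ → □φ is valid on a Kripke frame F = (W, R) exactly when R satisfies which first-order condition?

Density

This schema is the C4 axiom.
Its frame correspondent is density — ∀x ∀y (Rxy → ∃z (Rxz ∧ Rzy)).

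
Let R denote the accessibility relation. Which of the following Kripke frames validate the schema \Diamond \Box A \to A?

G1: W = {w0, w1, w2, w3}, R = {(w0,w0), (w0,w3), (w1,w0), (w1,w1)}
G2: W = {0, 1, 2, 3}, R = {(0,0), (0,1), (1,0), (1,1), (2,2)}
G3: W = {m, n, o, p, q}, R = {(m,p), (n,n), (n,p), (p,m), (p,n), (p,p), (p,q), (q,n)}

Frame correspondent (Sahlqvist): \forall x \forall y (xRy \to \exists w (yRw \wedge x = w)) — i.e. a generalized confluence (Geach) condition.
G1: fails — w0Rw3 but no w with w3Rw and w0=w.
G2: satisfies the condition.
G3: fails — pRq but no w with qRw and p=w.
Valid on: G2.

G2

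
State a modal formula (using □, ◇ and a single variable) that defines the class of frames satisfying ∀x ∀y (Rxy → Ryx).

r → □◇r

A defining formula is r → □◇r (the B axiom).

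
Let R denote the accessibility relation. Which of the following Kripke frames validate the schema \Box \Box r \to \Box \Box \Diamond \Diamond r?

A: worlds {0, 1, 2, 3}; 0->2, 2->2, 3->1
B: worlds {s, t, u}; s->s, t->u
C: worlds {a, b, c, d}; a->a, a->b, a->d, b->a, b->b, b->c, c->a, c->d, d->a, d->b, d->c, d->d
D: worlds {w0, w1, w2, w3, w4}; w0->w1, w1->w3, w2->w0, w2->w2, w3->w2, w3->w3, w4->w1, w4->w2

A, B, C

This is the axiom for a generalized confluence (Geach) condition; its first-order frame correspondent is \forall x \forall z (x R^2 z \to \exists w (x R^2 w \wedge z R^2 w)).
A: condition met.
B: condition met.
C: condition met.
D: fails — w2R²w0 but no w with w2R²w and w0R²w.
Valid on: A, B, C.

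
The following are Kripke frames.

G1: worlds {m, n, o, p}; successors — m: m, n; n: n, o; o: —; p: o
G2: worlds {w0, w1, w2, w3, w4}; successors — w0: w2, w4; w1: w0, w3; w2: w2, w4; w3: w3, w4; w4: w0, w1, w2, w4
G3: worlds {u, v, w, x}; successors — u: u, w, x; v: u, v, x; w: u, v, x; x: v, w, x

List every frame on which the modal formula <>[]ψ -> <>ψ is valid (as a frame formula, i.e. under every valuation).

G3

This is the axiom for a generalized confluence (Geach) condition; its first-order frame correspondent is forall x forall y (xRy -> exists w (yRw & xRw)).
G1: fails — nRo but no w with oRw and nRw.
G2: fails — w1Rw0 but no w with w0Rw and w1Rw.
G3: condition met.
Valid on: G3.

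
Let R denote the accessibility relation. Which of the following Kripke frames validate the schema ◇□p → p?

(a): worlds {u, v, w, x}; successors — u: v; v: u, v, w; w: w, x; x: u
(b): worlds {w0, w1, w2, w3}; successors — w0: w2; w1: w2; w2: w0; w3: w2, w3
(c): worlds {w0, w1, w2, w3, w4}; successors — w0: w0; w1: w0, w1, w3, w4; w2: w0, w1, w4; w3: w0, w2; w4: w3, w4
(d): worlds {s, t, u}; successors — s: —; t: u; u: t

(d)

The schema corresponds to symmetry: ∀x ∀y (Rxy → Ryx).
(a): fails — Rwx but not Rxw.
(b): fails — Rw1w2 but not Rw2w1.
(c): fails — Rw1w0 but not Rw0w1.
(d): holds.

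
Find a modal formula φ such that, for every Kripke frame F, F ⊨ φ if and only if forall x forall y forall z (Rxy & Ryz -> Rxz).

The condition is transitivity. The 4 schema □s → □□s defines it.
Suppose □s→□□s is valid. Take Rxy, Ryz and set V(s)={w : Rxw}. Then □s at x, so □□s at x, so □s at y, so s at z, i.e. Rxz.

□s → □□s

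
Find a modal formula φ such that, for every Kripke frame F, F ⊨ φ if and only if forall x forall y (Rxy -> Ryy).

The condition is shift-reflexivity. The T□ schema □(□q → q) defines it.

□(□q → q)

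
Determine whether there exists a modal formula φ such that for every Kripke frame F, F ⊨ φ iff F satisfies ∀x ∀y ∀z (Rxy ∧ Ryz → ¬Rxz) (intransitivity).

No — not modally definable

Any modally definable frame class is closed under surjective bounded morphisms.
The 3-cycle (worlds 0,1,2 with 0→1→2→0) is intransitive. Mapping every world to a single reflexive point • is a surjective bounded morphism; the reflexive point is not intransitive (R••∧R•• but R••).
So no modal formula (or set of formulas) defines exactly the intransitive frames.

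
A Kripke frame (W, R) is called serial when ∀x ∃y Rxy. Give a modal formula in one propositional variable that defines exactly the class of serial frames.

□r → ◇r

A defining formula is □r → ◇r (the D axiom).
Suppose □r→◇r is valid. At any x set V(r)=W. Then □r at x, so ◇r at x, so x has a successor.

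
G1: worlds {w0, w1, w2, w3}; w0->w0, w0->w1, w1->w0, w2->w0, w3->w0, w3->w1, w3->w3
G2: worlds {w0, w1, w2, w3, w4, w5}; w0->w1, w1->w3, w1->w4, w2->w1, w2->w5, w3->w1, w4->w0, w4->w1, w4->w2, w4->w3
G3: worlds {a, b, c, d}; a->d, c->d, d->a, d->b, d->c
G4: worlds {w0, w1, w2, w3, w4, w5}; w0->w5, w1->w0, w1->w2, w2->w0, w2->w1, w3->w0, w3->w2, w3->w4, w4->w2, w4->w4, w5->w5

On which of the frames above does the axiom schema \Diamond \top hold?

Frame correspondent (Sahlqvist): \forall x \exists y Rxy — i.e. seriality.
G1: ✓.
G2: fails — world w5 has no successor.
G3: fails — world b has no successor.
G4: ✓.
Valid on: G1, G4.

G1, G4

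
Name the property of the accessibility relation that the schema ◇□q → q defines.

Replacing q by ¬q and contraposing gives the equivalent schema q → □◇q.
Suppose q→□◇q is valid. Take Rxy and set V(q)={x}. Then q at x, so □◇q at x, so ◇q at y, so some z with Ryz has q; z=x, i.e. Ryx.

symmetry: ∀x ∀y (Rxy → Ryx)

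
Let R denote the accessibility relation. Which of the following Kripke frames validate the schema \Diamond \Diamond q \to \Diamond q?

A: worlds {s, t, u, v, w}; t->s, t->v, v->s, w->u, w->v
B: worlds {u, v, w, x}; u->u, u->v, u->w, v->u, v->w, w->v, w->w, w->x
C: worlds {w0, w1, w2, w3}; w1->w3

This is the axiom for transitivity; its first-order frame correspondent is \forall x \forall y \forall z (Rxy \wedge Ryz \to Rxz).
A: fails — Rwv and Rvs but not Rws.
B: fails — Ruw and Rwx but not Rux.
C: ✓.

C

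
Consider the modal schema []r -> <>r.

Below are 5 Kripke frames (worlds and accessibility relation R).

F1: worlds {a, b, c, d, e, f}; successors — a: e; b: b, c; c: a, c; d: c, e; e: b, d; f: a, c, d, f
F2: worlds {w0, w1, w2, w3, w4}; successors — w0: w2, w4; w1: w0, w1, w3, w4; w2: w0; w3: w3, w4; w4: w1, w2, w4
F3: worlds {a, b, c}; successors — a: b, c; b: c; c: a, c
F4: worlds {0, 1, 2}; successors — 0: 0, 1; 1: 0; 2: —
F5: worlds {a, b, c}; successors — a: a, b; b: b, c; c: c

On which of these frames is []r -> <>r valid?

Frame correspondent (Sahlqvist): forall x exists y Rxy — i.e. seriality.
F1: ✓.
F2: ✓.
F3: ✓.
F4: fails — world 2 has no successor.
F5: ✓.
Valid on: F1, F2, F3, F5.

F1, F2, F3, F5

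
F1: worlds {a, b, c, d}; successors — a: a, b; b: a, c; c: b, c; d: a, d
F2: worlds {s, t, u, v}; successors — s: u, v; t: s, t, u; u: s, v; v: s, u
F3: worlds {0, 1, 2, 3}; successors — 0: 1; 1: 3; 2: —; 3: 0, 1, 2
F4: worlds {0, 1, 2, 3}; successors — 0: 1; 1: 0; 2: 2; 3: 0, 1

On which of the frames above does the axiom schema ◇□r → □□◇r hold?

Frame correspondent (Sahlqvist): ∀x ∀y ∀z ((xRy ∧ xR²z) → ∃w (yRw ∧ zRw)) — i.e. a generalized confluence (Geach) condition.
F1: satisfies the condition.
F2: satisfies the condition.
F3: fails — 0R1, 0R²3 but no w with 1Rw and 3Rw.
F4: fails — 0R1, 0R²0 but no w with 1Rw and 0Rw.
Valid on: F1, F2.

F1, F2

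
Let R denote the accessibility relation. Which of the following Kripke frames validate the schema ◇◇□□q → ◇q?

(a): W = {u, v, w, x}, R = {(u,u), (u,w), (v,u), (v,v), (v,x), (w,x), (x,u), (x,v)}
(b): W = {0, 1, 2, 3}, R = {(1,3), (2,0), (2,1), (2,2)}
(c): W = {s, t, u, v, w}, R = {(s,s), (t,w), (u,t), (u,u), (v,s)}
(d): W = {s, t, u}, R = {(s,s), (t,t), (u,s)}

The schema corresponds to a generalized confluence (Geach) condition: ∀x ∀y (xR²y → ∃w (yR²w ∧ xRw)).
(a): holds.
(b): fails — 2R²0 but no w with 0R²w and 2Rw.
(c): fails — uR²t but no w* with tR²w* and uRw*.
(d): holds.

(a), (d)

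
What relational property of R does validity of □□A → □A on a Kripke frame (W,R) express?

Density

This is the C4 axiom.
Its frame correspondent is density — ∀x ∀y (Rxy → ∃z (Rxz ∧ Rzy)).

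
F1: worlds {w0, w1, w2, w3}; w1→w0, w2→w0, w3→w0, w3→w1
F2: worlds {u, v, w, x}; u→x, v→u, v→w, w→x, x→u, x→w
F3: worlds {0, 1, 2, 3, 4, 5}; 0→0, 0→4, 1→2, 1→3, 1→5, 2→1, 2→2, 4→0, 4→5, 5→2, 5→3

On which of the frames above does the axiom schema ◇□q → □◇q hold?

Frame correspondent (Sahlqvist): ∀x ∀y ∀z (Rxy ∧ Rxz → ∃w (Ryw ∧ Rzw)) — i.e. convergence.
F1: fails — Rw1w0 and Rw1w0 but w0 and w0 have no common successor.
F2: ✓.
F3: fails — R12 and R13 but 2 and 3 have no common successor.

F2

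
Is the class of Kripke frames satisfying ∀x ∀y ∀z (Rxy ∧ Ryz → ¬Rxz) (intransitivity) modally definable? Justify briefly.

Not modally definable

Any modally definable frame class is closed under surjective bounded morphisms.
The 7-cycle (worlds w0,w1,w2,w3,w4,w5,w6 with w0→w1→w2→w3→w4→w5→w6→w0) is intransitive. Mapping every world to a single reflexive point • is a surjective bounded morphism; the reflexive point is not intransitive (R••∧R•• but R••).
So no modal formula (or set of formulas) defines exactly the intransitive frames.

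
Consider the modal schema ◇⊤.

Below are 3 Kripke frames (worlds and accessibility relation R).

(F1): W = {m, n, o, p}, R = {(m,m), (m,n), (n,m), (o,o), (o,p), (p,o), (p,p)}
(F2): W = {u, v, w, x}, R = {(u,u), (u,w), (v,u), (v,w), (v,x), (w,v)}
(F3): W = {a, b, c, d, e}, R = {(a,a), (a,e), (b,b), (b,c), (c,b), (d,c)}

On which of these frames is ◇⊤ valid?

(F1)

The schema corresponds to seriality: ∀x ∃y Rxy.
(F1): condition met.
(F2): fails — world x has no successor.
(F3): fails — world e has no successor.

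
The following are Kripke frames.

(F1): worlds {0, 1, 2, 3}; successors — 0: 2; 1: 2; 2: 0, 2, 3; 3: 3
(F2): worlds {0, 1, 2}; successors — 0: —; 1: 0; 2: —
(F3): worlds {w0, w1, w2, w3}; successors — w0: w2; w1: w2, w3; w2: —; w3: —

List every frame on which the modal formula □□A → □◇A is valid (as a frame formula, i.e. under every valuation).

(F1)

This is the axiom for a generalized confluence (Geach) condition; its first-order frame correspondent is ∀x ∀z (xRz → ∃w (xR²w ∧ zRw)).
(F1): satisfies the condition.
(F2): fails — 1R0 but no w with 1R²w and 0Rw.
(F3): fails — w0Rw2 but no w with w0R²w and w2Rw.
Valid on: (F1).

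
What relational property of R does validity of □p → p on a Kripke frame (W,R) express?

Suppose □p→p is valid. At any x set V(p)={w : Rxw}. Then □p holds at x, so p holds at x, i.e. Rxx.
Conversely, on a frame with reflexivity the schema holds at every world under every valuation.
So the correspondent is reflexivity.

reflexivity: ∀x Rxx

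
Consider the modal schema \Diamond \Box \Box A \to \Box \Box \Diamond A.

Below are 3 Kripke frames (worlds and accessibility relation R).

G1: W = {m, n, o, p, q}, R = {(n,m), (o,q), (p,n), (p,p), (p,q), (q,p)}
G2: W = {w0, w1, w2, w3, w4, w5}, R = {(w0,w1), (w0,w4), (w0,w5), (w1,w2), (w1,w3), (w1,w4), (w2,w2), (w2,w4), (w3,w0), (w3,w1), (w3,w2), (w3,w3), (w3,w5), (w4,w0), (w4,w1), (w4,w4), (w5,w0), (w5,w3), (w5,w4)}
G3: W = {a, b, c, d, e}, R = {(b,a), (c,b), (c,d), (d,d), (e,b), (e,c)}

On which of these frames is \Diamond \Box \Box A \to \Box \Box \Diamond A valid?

The schema corresponds to a generalized confluence (Geach) condition: \forall x \forall y \forall z ((xRy \wedge x R^2 z) \to \exists w (y R^2 w \wedge zRw)).
G1: fails — pRn, pR²m but no w with nR²w and mRw.
G2: satisfies the condition.
G3: fails — cRb, cR²a but no w with bR²w and aRw.

G2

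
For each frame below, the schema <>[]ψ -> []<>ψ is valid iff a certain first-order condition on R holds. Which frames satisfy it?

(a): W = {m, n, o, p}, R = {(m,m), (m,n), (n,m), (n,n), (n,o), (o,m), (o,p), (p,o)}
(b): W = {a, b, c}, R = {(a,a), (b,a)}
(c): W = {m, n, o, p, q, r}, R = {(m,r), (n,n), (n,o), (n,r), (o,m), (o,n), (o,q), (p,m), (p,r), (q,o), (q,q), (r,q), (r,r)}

(b)

The schema corresponds to convergence: forall x forall y forall z (Rxy & Rxz -> exists w (Ryw & Rzw)).
(a): fails — Rom and Rop but m and p have no common successor.
(b): holds.
(c): fails — Rom and Roq but m and q have no common successor.
Valid on: (b).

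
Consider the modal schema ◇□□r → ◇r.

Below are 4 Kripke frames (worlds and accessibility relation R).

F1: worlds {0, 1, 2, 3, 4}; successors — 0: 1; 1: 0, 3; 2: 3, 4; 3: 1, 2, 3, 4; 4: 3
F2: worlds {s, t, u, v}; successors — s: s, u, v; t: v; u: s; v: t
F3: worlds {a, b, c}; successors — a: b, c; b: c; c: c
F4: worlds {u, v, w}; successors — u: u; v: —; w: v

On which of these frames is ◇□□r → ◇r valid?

F1, F2, F3

This is the axiom for a generalized confluence (Geach) condition; its first-order frame correspondent is ∀x ∀y (xRy → ∃w (yR²w ∧ xRw)).
F1: holds.
F2: holds.
F3: holds.
F4: fails — wRv but no t with vR²t and wRt.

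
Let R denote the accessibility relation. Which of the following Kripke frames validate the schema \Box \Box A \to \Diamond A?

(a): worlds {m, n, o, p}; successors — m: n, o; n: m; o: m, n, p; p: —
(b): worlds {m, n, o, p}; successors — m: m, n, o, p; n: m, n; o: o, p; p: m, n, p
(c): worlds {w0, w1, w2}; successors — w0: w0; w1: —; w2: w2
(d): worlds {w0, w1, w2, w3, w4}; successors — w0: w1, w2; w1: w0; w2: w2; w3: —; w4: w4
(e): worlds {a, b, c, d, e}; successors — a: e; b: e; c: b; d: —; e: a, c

This is the axiom for a generalized confluence (Geach) condition; its first-order frame correspondent is \forall x \exists w (x R^2 w \wedge xRw).
(a): fails — at n but no w with nR²w and nRw.
(b): holds.
(c): fails — at w1 but no w with w1R²w and w1Rw.
(d): fails — at w1 but no w with w1R²w and w1Rw.
(e): fails — at a but no w with aR²w and aRw.

(b)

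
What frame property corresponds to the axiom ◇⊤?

seriality

This is a form of the D axiom.
Its frame correspondent is seriality — ∀x ∃y Rxy.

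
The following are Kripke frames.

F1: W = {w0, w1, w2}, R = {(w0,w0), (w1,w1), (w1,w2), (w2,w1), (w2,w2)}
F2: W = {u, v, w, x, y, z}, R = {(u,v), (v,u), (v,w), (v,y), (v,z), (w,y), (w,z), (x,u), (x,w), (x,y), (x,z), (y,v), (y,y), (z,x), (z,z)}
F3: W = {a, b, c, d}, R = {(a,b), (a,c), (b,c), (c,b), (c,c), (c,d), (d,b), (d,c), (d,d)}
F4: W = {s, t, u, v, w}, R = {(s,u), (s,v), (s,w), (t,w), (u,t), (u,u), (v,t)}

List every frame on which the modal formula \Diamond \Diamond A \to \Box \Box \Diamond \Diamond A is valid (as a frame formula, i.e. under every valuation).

F1, F3

The schema corresponds to a generalized confluence (Geach) condition: \forall x \forall y \forall z ((x R^2 y \wedge x R^2 z) \to \exists w (y = w \wedge z R^2 w)).
F1: condition met.
F2: fails — uR²u, uR²w but no t with u=t and wR²t.
F3: condition met.
F4: fails — sR²t, sR²t but no w* with t=w* and tR²w*.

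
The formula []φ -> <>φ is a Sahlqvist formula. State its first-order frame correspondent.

Seriality

Suppose □φ→◇φ is valid. At any x set V(φ)=W. Then □φ at x, so ◇φ at x, so x has a successor.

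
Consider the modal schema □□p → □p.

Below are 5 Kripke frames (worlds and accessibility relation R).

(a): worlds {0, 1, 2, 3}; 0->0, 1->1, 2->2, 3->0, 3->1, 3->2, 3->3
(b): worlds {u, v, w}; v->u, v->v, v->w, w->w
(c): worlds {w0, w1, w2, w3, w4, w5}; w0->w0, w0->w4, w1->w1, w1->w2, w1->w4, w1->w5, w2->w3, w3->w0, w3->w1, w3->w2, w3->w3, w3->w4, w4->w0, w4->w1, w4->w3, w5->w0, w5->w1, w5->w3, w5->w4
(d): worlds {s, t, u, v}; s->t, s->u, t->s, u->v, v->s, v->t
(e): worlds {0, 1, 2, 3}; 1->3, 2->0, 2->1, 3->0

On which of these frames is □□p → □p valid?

(a), (b), (c)

This is the axiom for density; its first-order frame correspondent is ∀x ∀y (Rxy → ∃z (Rxz ∧ Rzy)).
(a): ✓.
(b): ✓.
(c): ✓.
(d): fails — Ruv but no z with Ruz and Rzv.
(e): fails — R20 but no z with R2z and Rz0.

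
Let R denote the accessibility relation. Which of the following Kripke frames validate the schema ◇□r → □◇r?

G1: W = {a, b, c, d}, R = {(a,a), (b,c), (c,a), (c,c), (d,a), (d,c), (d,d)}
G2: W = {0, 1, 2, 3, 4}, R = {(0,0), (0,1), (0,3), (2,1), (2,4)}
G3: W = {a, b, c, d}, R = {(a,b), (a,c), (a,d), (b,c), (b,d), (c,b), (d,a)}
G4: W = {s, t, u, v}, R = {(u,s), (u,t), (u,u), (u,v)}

The schema corresponds to convergence: ∀x ∀y ∀z (Rxy ∧ Rxz → ∃w (Ryw ∧ Rzw)).
G1: holds.
G2: fails — R00 and R01 but 0 and 1 have no common successor.
G3: fails — Rab and Rac but b and c have no common successor.
G4: fails — Rus and Rus but s and s have no common successor.
Valid on: G1.

G1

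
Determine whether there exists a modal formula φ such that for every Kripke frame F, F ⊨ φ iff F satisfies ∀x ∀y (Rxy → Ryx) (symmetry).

Yes: it is symmetry, defined by the B schema r → □◇r.
Suppose r→□◇r is valid. Take Rxy and set V(r)={x}. Then r at x, so □◇r at x, so ◇r at y, so some z with Ryz has r; z=x, i.e. Ryx.

Definable; r → □◇r defines it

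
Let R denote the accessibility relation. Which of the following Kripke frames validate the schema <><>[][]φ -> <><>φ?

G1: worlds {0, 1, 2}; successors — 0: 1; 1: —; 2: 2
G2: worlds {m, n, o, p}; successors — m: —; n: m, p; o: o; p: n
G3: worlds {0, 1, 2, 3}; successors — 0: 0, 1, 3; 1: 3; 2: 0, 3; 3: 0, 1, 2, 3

Frame correspondent (Sahlqvist): forall x forall y (x R^2 y -> exists w (y R^2 w & x R^2 w)) — i.e. a generalized confluence (Geach) condition.
G1: ✓.
G2: fails — pR²m but no w with mR²w and pR²w.
G3: ✓.

G1, G3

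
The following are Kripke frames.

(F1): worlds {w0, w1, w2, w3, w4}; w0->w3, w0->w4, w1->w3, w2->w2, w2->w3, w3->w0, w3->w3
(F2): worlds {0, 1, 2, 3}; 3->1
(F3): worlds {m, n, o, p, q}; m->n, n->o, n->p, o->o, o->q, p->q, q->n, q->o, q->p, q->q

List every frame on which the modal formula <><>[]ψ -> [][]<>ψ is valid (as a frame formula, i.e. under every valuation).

The schema corresponds to a generalized confluence (Geach) condition: forall x forall y forall z ((x R^2 y & x R^2 z) -> exists w (yRw & zRw)).
(F1): fails — w3R²w0, w3R²w4 but no w with w0Rw and w4Rw.
(F2): condition met.
(F3): fails — oR²n, oR²p but no w with nRw and pRw.

(F2)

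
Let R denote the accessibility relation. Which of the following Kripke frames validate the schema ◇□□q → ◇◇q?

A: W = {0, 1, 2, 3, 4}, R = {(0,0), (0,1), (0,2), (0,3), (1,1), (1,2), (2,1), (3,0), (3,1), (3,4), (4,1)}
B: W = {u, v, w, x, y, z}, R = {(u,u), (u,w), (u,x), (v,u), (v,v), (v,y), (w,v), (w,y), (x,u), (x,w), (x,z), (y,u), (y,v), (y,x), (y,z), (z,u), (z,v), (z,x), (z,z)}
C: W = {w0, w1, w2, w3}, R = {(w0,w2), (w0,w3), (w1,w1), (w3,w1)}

This is the axiom for a generalized confluence (Geach) condition; its first-order frame correspondent is ∀x ∀y (xRy → ∃w (yR²w ∧ xR²w)).
A: satisfies the condition.
B: satisfies the condition.
C: fails — w0Rw2 but no w with w2R²w and w0R²w.
Valid on: A, B.

A, B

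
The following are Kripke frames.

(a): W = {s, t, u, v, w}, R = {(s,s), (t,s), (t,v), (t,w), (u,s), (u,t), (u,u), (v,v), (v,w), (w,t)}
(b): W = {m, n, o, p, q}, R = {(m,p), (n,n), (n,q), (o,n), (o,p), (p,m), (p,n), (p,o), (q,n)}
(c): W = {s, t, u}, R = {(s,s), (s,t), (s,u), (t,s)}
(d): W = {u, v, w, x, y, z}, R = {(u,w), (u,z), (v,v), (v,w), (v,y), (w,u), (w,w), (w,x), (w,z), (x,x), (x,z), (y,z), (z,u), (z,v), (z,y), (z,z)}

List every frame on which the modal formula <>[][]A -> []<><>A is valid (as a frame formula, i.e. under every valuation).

The schema corresponds to a generalized confluence (Geach) condition: forall x forall y forall z ((xRy & xRz) -> exists w (y R^2 w & z R^2 w)).
(a): fails — tRs, tRv but no w* with sR²w* and vR²w*.
(b): satisfies the condition.
(c): fails — sRs, sRu but no w with sR²w and uR²w.
(d): satisfies the condition.

(b), (d)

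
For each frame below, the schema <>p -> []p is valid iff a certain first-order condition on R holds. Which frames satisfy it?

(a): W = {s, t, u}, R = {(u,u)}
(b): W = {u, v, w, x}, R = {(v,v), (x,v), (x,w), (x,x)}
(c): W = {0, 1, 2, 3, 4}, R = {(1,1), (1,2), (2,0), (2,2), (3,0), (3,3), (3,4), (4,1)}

(a)

Frame correspondent (Sahlqvist): forall x forall y forall z (Rxy & Rxz -> y = z) — i.e. partial functionality.
(a): satisfies the condition.
(b): fails — x sees both v and w.
(c): fails — 1 sees both 1 and 2.
Valid on: (a).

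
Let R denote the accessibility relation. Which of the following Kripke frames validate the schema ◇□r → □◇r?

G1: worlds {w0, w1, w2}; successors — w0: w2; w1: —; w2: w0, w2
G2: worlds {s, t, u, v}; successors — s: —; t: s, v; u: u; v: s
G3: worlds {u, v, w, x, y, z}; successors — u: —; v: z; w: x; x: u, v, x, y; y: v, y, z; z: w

G1

This is the axiom for convergence; its first-order frame correspondent is ∀x ∀y ∀z (Rxy ∧ Rxz → ∃w (Ryw ∧ Rzw)).
G1: satisfies the condition.
G2: fails — Rts and Rts but s and s have no common successor.
G3: fails — Rxu and Rxu but u and u have no common successor.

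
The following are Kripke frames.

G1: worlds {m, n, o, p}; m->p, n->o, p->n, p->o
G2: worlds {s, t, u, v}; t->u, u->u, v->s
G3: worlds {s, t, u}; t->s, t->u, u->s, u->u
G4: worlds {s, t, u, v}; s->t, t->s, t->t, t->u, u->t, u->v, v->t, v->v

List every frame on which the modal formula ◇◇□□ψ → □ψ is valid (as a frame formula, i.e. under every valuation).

G2

Frame correspondent (Sahlqvist): ∀x ∀y ∀z ((xR²y ∧ xRz) → ∃w (yR²w ∧ z = w)) — i.e. a generalized confluence (Geach) condition.
G1: fails — mR²n, mRp but no w with nR²w and p=w.
G2: satisfies the condition.
G3: fails — tR²s, tRs but no w with sR²w and s=w.
G4: fails — uR²s, uRv but no w with sR²w and v=w.
Valid on: G2.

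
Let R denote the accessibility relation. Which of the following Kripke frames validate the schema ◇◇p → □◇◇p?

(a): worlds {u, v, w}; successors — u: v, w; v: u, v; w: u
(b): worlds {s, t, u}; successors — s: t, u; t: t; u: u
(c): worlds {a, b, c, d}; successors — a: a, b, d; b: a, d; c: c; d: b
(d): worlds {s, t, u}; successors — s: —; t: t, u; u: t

(d)

This is the axiom for a generalized confluence (Geach) condition; its first-order frame correspondent is ∀x ∀y ∀z ((xR²y ∧ xRz) → ∃w (y = w ∧ zR²w)).
(a): fails — uR²u, uRw but no t with u=t and wR²t.
(b): fails — sR²t, sRu but no w with t=w and uR²w.
(c): fails — aR²b, aRd but no w with b=w and dR²w.
(d): condition met.
Valid on: (d).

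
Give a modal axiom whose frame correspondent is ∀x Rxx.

The condition is reflexivity. The T schema □p → p defines it.
Suppose □p→p is valid. At any x set V(p)={w : Rxw}. Then □p holds at x, so p holds at x, i.e. Rxx.

□p → p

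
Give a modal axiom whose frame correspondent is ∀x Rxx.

This is reflexivity; the standard corresponding axiom is T: □p → p.
Suppose □p→p is valid. At any x set V(p)={w : Rxw}. Then □p holds at x, so p holds at x, i.e. Rxx.

□p → p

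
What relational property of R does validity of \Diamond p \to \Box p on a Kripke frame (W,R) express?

partial functionality: \forall x \forall y \forall z (Rxy \wedge Rxz \to y = z)

Suppose ◇p→□p is valid. Take Rxy, Rxz and set V(p)={y}. Then ◇p at x, so □p at x, so p at z, i.e. z=y.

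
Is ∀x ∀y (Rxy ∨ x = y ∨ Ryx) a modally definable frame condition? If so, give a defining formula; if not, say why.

If a class were modally definable it would be closed under disjoint unions (Goldblatt–Thomason).
Take 4 disjoint single-world reflexive frames: each is trivially connected, but their disjoint union has 4 worlds with no edge between distinct components, so it is not connected.
So the class is not modally definable.

Not definable by any modal formula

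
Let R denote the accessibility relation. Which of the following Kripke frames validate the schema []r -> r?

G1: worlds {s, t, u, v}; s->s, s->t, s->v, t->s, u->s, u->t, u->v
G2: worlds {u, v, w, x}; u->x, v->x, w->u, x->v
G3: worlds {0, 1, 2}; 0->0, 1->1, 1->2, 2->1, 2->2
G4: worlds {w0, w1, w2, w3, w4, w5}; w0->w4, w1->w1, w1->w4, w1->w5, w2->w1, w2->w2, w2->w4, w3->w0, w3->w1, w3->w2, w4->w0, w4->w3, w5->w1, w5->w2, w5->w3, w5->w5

G3

Frame correspondent (Sahlqvist): forall x Rxx — i.e. reflexivity.
G1: fails — world t does not see itself.
G2: fails — world u does not see itself.
G3: ✓.
G4: fails — world w0 does not see itself.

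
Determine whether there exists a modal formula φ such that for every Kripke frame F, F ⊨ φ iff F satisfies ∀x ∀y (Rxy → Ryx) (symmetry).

The condition is symmetry. A defining modal formula is r → □◇r.
Suppose r→□◇r is valid. Take Rxy and set V(r)={x}. Then r at x, so □◇r at x, so ◇r at y, so some z with Ryz has r; z=x, i.e. Ryx.

Yes — defined by r → □◇r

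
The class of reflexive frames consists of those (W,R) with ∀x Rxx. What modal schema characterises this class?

This is reflexivity; the standard corresponding axiom is T: □q → q.
Suppose □q→q is valid. At any x set V(q)={w : Rxw}. Then □q holds at x, so q holds at x, i.e. Rxx.

□q → q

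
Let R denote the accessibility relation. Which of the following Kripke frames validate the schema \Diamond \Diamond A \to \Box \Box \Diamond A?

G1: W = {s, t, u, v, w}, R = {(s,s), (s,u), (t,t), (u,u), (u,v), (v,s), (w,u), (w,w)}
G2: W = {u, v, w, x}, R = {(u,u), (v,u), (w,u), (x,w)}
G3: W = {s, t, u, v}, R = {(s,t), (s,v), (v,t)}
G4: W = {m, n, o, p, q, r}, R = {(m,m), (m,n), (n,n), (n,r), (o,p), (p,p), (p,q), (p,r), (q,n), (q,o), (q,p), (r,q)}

This is the axiom for a generalized confluence (Geach) condition; its first-order frame correspondent is \forall x \forall y \forall z ((x R^2 y \wedge x R^2 z) \to \exists w (y = w \wedge zRw)).
G1: fails — sR²s, sR²u but no w* with s=w* and uRw*.
G2: ✓.
G3: fails — sR²t, sR²t but no w with t=w and tRw.
G4: fails — mR²m, mR²n but no w with m=w and nRw.

G2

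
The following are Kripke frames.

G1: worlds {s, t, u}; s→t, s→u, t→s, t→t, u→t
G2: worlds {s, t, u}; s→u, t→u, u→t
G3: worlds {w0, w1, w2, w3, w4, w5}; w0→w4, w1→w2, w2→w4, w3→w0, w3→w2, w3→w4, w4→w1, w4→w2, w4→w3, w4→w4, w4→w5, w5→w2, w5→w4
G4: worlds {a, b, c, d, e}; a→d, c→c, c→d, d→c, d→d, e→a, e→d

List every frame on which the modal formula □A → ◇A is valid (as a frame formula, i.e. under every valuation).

Frame correspondent (Sahlqvist): ∀x ∃y Rxy — i.e. seriality.
G1: condition met.
G2: condition met.
G3: condition met.
G4: fails — world b has no successor.

G1, G2, G3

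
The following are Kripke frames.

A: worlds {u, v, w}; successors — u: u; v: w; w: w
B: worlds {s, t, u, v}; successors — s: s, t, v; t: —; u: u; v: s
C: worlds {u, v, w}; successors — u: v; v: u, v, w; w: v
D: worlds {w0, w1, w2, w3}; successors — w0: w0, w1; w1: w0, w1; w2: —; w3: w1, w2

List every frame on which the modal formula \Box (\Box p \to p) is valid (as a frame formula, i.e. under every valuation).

The schema corresponds to shift-reflexivity: \forall x \forall y (Rxy \to Ryy).
A: ✓.
B: fails — Rsv but not Rvv.
C: fails — Rvw but not Rww.
D: fails — Rw3w2 but not Rw2w2.

A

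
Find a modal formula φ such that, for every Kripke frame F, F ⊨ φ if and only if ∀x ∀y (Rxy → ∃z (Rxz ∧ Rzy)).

□□ψ → □ψ

The condition is density. The C4 schema □□ψ → □ψ defines it.
Suppose □□ψ→□ψ is valid. Take Rxy and set V(ψ)={w : xR²w}. Then □□ψ at x, so □ψ at x, so ψ at y, i.e. ∃z(Rxz∧Rzy).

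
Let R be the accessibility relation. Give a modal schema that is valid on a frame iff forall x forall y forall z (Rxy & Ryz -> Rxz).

This is transitivity; the standard corresponding axiom is 4: □ψ → □□ψ.
Suppose □ψ→□□ψ is valid. Take Rxy, Ryz and set V(ψ)={w : Rxw}. Then □ψ at x, so □□ψ at x, so □ψ at y, so ψ at z, i.e. Rxz.

□ψ → □□ψ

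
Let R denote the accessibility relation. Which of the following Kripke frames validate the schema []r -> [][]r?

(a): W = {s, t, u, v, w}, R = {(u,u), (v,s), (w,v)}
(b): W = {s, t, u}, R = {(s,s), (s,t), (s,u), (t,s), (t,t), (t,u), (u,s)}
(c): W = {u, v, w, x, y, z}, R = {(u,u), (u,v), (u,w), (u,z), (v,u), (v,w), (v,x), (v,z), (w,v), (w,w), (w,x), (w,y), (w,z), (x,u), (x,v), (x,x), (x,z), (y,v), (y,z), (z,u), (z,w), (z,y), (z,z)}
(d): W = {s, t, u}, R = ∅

The schema corresponds to transitivity: forall x forall y forall z (Rxy & Ryz -> Rxz).
(a): fails — Rwv and Rvs but not Rws.
(b): fails — Rus and Rsu but not Ruu.
(c): fails — Ruv and Rvx but not Rux.
(d): holds.
Valid on: (d).

(d)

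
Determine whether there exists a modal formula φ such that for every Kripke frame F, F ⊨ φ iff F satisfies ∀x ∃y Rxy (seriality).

This is a Sahlqvist condition; the D axiom □r → ◇r defines it.

Yes, by □r → ◇r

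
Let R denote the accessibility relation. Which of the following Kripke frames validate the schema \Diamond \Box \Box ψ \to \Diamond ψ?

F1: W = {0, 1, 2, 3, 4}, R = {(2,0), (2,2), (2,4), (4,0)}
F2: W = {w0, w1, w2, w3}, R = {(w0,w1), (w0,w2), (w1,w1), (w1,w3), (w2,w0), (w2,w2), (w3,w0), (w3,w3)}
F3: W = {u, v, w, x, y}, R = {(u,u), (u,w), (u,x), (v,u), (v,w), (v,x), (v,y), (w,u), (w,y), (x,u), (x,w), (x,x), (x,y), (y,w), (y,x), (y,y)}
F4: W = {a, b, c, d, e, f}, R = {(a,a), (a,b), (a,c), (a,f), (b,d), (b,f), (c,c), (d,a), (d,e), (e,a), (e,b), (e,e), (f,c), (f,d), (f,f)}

This is the axiom for a generalized confluence (Geach) condition; its first-order frame correspondent is \forall x \forall y (xRy \to \exists w (y R^2 w \wedge xRw)).
F1: fails — 2R0 but no w with 0R²w and 2Rw.
F2: holds.
F3: holds.
F4: holds.

F2, F3, F4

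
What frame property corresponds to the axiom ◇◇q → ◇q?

Equivalently (dual form): □q → □□q.
Suppose □q→□□q is valid. Take Rxy, Ryz and set V(q)={w : Rxw}. Then □q at x, so □□q at x, so □q at y, so q at z, i.e. Rxz.
Conversely, any frame satisfying ∀x ∀y ∀z (Rxy ∧ Ryz → Rxz) validates the schema.
So the correspondent is transitivity.

Transitivity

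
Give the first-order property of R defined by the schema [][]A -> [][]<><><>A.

forall x forall z (x R^2 z -> exists w (x R^2 w & z R^3 w))

This is a Sahlqvist (Geach-type) schema ◇^0□^2A → □^2◇^3A.
Minimal-valuation argument: fix x; take any y with xR^0y and any z with xR^2z. Set V(A) to the set of worlds R-reachable from y in exactly 2 steps. Then □^2A holds at y, so the antecedent holds at x; validity forces ◇^3A at z, giving a w with zR^3w and yR^2w.
First-order correspondent: forall x forall z (x R^2 z -> exists w (x R^2 w & z R^3 w)).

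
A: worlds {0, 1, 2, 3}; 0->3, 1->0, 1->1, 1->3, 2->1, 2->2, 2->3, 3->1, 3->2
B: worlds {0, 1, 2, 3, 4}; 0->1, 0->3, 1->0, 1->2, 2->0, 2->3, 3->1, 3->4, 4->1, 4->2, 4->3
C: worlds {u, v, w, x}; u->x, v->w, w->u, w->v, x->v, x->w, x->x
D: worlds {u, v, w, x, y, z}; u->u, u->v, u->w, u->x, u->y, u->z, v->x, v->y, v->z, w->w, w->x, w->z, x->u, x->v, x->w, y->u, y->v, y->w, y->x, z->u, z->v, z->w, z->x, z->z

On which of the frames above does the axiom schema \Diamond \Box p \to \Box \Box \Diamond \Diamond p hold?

D

This is the axiom for a generalized confluence (Geach) condition; its first-order frame correspondent is \forall x \forall y \forall z ((xRy \wedge x R^2 z) \to \exists w (yRw \wedge z R^2 w)).
A: fails — 1R0, 1R²0 but no w with 0Rw and 0R²w.
B: fails — 0R1, 0R²2 but no w with 1Rw and 2R²w.
C: fails — xRv, xR²v but no t with vRt and vR²t.
D: ✓.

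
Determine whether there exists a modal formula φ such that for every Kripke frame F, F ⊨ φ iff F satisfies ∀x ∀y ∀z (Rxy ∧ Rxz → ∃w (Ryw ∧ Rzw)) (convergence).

This is a Sahlqvist condition; the .2 axiom ◇□p → □◇p defines it.

Yes — defined by ◇□p → □◇p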